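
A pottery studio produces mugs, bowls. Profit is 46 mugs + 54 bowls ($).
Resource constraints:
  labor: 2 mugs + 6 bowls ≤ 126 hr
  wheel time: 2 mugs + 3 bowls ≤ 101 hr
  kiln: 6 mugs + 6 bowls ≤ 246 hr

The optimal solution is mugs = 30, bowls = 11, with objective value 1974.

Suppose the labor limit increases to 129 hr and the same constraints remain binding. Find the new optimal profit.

At the optimum: labor uses 126 of 126 (binding); wheel time uses 93 of 101 (slack = 8); kiln uses 246 of 246 (binding).
Since wheel time is not tight, its dual is 0.
The binding rows give the dual system: 2·y_labor + 6·y_kiln = 46 and 6·y_labor + 6·y_kiln = 54.
Solving: y_labor = 2, y_kiln = 7.
Δz = y_labor·Δb = 2 × (3) = 6, so new z* = 1974 + 6 = 1980.

1980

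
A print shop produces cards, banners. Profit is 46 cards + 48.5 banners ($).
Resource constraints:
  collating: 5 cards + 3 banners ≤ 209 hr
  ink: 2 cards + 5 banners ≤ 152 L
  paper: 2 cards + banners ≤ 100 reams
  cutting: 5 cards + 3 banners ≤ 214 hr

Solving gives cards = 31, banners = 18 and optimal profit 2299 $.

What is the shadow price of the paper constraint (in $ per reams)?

At the optimum: collating uses 209 of 209 (binding); ink uses 152 of 152 (binding); paper uses 80 of 100 (slack = 20); cutting uses 209 of 214 (slack = 5).
Since paper, cutting are not tight, their duals are 0.
Dual feasibility on the basic columns requires 5·y_collating + 2·y_ink = 46, 3·y_collating + 5·y_ink = 48.5.
This yields shadow prices y_collating = 7, y_ink = 5.5.
Shadow price of paper = 0.

0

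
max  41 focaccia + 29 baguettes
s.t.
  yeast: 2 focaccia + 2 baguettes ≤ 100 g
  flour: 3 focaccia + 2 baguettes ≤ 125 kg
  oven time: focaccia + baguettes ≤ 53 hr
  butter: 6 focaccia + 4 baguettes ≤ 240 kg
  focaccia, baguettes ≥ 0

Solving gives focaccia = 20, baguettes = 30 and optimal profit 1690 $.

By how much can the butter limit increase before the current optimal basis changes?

Binding constraints: yeast, butter. The basis is B = [[2,2],[6,4]] with det -4.
Per unit increase in butter, x* moves by d = (0.5, -0.5).
The basis stays optimal until flour becomes binding; allowable increase = 10 kg.

10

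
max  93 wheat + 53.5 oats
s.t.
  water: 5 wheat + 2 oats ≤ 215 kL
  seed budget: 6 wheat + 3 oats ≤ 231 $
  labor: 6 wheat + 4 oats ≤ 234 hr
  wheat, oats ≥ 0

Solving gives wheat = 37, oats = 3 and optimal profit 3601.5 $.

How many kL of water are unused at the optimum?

24

water used = 5·37 + 2·3 = 191; slack = 215 − 191 = 24.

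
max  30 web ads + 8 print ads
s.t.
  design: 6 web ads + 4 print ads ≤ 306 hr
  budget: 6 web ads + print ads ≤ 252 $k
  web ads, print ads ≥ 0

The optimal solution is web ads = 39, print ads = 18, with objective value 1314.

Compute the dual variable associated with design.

1

At the optimum: design uses 306 of 306 (binding); budget uses 252 of 252 (binding).
From A_Bᵀ y = c: 6·y_design + 6·y_budget = 30; 4·y_design + 1·y_budget = 8.
Solving: y_design = 1, y_budget = 4.
Shadow price of design = 1.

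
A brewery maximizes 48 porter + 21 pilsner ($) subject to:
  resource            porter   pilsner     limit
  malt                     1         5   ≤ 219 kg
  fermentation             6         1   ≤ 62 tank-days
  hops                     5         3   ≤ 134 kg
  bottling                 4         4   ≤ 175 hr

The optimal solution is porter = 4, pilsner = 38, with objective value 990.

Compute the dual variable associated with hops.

Binding: fermentation and hops. Non-binding: malt (25 unused), bottling (7 unused).
Since malt, bottling are not tight, their duals are 0.
The binding rows give the dual system: 6·y_fermentation + 5·y_hops = 48 and 1·y_fermentation + 3·y_hops = 21.
Solving: y_fermentation = 3, y_hops = 6.
Shadow price of hops = 6.

6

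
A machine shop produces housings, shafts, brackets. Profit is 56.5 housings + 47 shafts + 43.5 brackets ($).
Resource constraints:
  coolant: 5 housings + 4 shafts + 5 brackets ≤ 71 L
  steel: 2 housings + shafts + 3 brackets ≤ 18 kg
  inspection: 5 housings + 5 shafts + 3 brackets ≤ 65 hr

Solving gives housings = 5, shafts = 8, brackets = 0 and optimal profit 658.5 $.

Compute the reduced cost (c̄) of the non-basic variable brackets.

-7.5

Binding: steel and inspection. Non-binding: coolant (14 unused).
Since coolant is not tight, its dual is 0.
Dual feasibility on the basic columns requires 2·y_steel + 5·y_inspection = 56.5, 1·y_steel + 5·y_inspection = 47.
→ y_steel = 9.5 and y_inspection = 7.5.
Reduced cost of brackets: c₃ − yᵀa₃ = 43.5 − (9.5·3 + 7.5·3) = 43.5 − 51 = -7.5.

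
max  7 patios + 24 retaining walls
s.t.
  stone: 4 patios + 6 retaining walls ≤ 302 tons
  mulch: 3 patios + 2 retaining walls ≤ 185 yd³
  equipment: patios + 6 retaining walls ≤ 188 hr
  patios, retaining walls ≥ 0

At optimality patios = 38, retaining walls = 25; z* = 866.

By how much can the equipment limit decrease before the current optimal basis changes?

Binding constraints: stone, equipment. The basis is B = [[4,6],[1,6]] with det 18.
Per unit decrease in equipment, x* moves by d = (0.3333, -0.2222).
The basis stays optimal until mulch becomes binding; allowable decrease = 37.8 hr.

37.8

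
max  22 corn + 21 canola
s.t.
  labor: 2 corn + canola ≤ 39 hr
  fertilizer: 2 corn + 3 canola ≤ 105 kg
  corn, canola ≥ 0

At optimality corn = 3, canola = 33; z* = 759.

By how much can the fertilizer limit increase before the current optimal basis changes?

Binding constraints: labor, fertilizer. The basis is B = [[2,1],[2,3]] with det 4.
Per unit increase in fertilizer, x* moves by d = (-0.25, 0.5).
The basis stays optimal until corn reaches 0; allowable increase = 12 kg.

12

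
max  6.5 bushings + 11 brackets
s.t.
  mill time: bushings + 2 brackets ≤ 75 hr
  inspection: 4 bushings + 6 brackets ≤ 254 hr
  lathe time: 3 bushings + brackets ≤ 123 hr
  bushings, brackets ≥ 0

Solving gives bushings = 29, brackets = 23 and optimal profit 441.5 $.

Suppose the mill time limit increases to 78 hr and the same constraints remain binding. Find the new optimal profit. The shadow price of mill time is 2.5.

Δb = 3, so new z* = 441.5 + (2.5)·(3) = 441.5 + 7.5 = 449.

449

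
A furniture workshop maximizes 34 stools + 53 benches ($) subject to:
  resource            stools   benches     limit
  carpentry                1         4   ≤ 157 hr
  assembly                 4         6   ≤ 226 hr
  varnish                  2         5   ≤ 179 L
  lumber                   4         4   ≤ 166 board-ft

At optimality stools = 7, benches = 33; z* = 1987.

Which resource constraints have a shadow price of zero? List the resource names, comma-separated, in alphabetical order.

carpentry: 139/157 (slack 18)
assembly: 226/226 (binding)
varnish: 179/179 (binding)
lumber: 160/166 (slack 6)
By complementary slackness, a constraint with positive slack has shadow price 0 → carpentry, lumber.

carpentry, lumber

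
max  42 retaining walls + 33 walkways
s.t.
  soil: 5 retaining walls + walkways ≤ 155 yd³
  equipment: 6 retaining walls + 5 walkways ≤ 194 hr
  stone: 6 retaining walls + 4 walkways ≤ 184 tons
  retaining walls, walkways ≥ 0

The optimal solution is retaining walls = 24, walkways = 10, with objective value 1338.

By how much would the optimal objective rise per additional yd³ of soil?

Binding: equipment and stone. Non-binding: soil (25 unused).
By complementary slackness, y = 0 for the non-binding constraint.
The binding rows give the dual system: 6·y_equipment + 6·y_stone = 42 and 5·y_equipment + 4·y_stone = 33.
This yields shadow prices y_equipment = 5, y_stone = 2.
Shadow price of soil = 0.

0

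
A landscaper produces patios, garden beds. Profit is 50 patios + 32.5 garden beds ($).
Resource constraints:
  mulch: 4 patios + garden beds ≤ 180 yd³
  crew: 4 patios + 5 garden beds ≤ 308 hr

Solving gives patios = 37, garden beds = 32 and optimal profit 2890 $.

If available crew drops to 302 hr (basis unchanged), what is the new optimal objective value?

2860

Both mulch and crew are binding at x*.
Dual feasibility on the basic columns requires 4·y_mulch + 4·y_crew = 50, 1·y_mulch + 5·y_crew = 32.5.
→ y_mulch = 7.5 and y_crew = 5.
Δz = y_crew·Δb = 5 × (-6) = -30, so new z* = 2890 − 30 = 2860.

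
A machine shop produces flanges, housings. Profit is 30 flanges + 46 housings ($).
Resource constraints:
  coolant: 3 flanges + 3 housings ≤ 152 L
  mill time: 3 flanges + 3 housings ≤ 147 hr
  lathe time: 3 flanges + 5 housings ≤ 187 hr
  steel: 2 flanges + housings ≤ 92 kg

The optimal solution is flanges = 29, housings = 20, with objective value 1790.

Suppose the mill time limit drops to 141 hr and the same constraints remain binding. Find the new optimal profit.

1778

At the optimum: coolant uses 147 of 152 (slack = 5); mill time uses 147 of 147 (binding); lathe time uses 187 of 187 (binding); steel uses 78 of 92 (slack = 14).
Slack constraints have shadow price 0 (complementary slackness).
The binding rows give the dual system: 3·y_mill time + 3·y_lathe time = 30 and 3·y_mill time + 5·y_lathe time = 46.
Solving: y_mill time = 2, y_lathe time = 8.
Δz = y_mill time·Δb = 2 × (-6) = -12, so new z* = 1790 − 12 = 1778.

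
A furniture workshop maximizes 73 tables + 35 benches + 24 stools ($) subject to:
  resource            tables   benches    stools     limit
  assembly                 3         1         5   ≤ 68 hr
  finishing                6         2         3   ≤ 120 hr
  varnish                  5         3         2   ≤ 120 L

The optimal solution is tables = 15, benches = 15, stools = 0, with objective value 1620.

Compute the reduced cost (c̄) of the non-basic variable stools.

At the optimum: assembly uses 60 of 68 (slack = 8); finishing uses 120 of 120 (binding); varnish uses 120 of 120 (binding).
Slack constraints have shadow price 0 (complementary slackness).
From A_Bᵀ y = c: 6·y_finishing + 5·y_varnish = 73; 2·y_finishing + 3·y_varnish = 35.
Solving: y_finishing = 5.5, y_varnish = 8.
Reduced cost of stools: c₃ − yᵀa₃ = 24 − (5.5·3 + 8·2) = 24 − 32.5 = -8.5.

-8.5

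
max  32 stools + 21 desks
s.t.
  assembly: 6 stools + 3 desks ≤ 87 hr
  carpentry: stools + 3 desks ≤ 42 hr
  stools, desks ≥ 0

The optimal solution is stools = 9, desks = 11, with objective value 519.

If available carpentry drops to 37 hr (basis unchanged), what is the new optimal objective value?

509

Both assembly and carpentry are binding at x*.
From A_Bᵀ y = c: 6·y_assembly + 1·y_carpentry = 32; 3·y_assembly + 3·y_carpentry = 21.
→ y_assembly = 5 and y_carpentry = 2.
Δz = y_carpentry·Δb = 2 × (-5) = -10, so new z* = 519 − 10 = 509.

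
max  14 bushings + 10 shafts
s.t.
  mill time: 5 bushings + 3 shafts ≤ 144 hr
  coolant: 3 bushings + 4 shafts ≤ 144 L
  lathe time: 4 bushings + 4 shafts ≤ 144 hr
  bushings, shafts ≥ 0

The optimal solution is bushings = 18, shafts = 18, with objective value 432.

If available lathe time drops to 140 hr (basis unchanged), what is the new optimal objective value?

Check each constraint at x*: mill time 144/144 (tight); coolant 126/144 (slack 18); lathe time 144/144 (tight).
Slack constraints have shadow price 0 (complementary slackness).
From A_Bᵀ y = c: 5·y_mill time + 4·y_lathe time = 14; 3·y_mill time + 4·y_lathe time = 10.
→ y_mill time = 2 and y_lathe time = 1.
Δz = y_lathe time·Δb = 1 × (-4) = -4, so new z* = 432 − 4 = 428.

428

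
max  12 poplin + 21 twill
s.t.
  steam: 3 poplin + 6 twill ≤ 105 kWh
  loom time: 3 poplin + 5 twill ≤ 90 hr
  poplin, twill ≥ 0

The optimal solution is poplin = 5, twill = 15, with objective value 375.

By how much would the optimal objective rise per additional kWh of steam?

1

At the optimum: steam uses 105 of 105 (binding); loom time uses 90 of 90 (binding).
From A_Bᵀ y = c: 3·y_steam + 3·y_loom time = 12; 6·y_steam + 5·y_loom time = 21.
→ y_steam = 1 and y_loom time = 3.
Shadow price of steam = 1.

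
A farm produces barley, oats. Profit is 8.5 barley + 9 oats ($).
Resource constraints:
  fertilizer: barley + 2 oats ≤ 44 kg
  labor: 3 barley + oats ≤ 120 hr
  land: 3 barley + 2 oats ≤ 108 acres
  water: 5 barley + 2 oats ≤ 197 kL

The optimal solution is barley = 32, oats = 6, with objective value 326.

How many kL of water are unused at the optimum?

water used = 5·32 + 2·6 = 172; slack = 197 − 172 = 25.

25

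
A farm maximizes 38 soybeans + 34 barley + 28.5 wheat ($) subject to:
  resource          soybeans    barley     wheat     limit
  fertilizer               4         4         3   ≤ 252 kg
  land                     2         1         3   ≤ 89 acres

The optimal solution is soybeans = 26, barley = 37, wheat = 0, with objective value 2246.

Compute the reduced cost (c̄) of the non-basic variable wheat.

At the optimum: fertilizer uses 252 of 252 (binding); land uses 89 of 89 (binding).
Dual feasibility on the basic columns requires 4·y_fertilizer + 2·y_land = 38, 4·y_fertilizer + 1·y_land = 34.
This yields shadow prices y_fertilizer = 7.5, y_land = 4.
Reduced cost of wheat: c₃ − yᵀa₃ = 28.5 − (7.5·3 + 4·3) = 28.5 − 34.5 = -6.

-6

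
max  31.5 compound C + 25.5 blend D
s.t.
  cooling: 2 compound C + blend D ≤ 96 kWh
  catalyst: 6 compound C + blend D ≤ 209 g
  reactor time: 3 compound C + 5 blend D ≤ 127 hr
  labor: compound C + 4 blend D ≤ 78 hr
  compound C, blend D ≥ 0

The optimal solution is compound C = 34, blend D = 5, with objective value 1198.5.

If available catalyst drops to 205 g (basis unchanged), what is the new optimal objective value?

At the optimum: cooling uses 73 of 96 (slack = 23); catalyst uses 209 of 209 (binding); reactor time uses 127 of 127 (binding); labor uses 54 of 78 (slack = 24).
Slack constraints have shadow price 0 (complementary slackness).
Dual feasibility on the basic columns requires 6·y_catalyst + 3·y_reactor time = 31.5, 1·y_catalyst + 5·y_reactor time = 25.5.
Solving: y_catalyst = 3, y_reactor time = 4.5.
Δz = y_catalyst·Δb = 3 × (-4) = -12, so new z* = 1198.5 − 12 = 1186.5.

1186.5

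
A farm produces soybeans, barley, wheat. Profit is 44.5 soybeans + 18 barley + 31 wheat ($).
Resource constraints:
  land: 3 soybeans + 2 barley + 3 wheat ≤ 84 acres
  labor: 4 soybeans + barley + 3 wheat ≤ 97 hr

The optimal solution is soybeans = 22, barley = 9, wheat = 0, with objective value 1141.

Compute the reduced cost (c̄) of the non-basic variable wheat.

-6.5

Both land and labor are binding at x*.
From A_Bᵀ y = c: 3·y_land + 4·y_labor = 44.5; 2·y_land + 1·y_labor = 18.
Solving: y_land = 5.5, y_labor = 7.
Reduced cost of wheat: c₃ − yᵀa₃ = 31 − (5.5·3 + 7·3) = 31 − 37.5 = -6.5.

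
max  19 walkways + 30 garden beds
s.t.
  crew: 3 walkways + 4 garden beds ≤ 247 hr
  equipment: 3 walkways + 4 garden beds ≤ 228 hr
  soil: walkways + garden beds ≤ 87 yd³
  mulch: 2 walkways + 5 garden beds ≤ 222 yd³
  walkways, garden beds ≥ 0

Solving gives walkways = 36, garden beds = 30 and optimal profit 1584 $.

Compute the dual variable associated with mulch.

2

Check each constraint at x*: crew 228/247 (slack 19); equipment 228/228 (tight); soil 66/87 (slack 21); mulch 222/222 (tight).
Slack constraints have shadow price 0 (complementary slackness).
From A_Bᵀ y = c: 3·y_equipment + 2·y_mulch = 19; 4·y_equipment + 5·y_mulch = 30.
→ y_equipment = 5 and y_mulch = 2.
Shadow price of mulch = 2.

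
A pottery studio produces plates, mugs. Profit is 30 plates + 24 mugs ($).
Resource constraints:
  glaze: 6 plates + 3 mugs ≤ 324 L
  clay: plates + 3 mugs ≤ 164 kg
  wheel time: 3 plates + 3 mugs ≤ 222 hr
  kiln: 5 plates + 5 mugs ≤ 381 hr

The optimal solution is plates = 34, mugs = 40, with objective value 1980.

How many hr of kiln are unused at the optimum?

11

kiln used = 5·34 + 5·40 = 370; slack = 381 − 370 = 11.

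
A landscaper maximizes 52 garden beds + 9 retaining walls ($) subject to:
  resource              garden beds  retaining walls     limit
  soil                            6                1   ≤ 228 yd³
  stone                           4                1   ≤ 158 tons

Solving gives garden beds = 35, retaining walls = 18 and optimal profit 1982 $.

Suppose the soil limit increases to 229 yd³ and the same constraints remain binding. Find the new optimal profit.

1990

At the optimum: soil uses 228 of 228 (binding); stone uses 158 of 158 (binding).
The binding rows give the dual system: 6·y_soil + 4·y_stone = 52 and 1·y_soil + 1·y_stone = 9.
This yields shadow prices y_soil = 8, y_stone = 1.
Δz = y_soil·Δb = 8 × (1) = 8, so new z* = 1982 + 8 = 1990.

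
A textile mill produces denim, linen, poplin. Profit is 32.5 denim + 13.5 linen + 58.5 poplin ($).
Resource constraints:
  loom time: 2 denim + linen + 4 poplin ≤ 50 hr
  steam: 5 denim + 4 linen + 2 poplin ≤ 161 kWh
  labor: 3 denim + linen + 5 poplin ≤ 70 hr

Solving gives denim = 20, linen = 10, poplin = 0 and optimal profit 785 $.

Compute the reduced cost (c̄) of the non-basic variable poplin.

Binding: loom time and labor. Non-binding: steam (21 unused).
By complementary slackness, y = 0 for the non-binding constraint.
Dual feasibility on the basic columns requires 2·y_loom time + 3·y_labor = 32.5, 1·y_loom time + 1·y_labor = 13.5.
Solving: y_loom time = 8, y_labor = 5.5.
Reduced cost of poplin: c₃ − yᵀa₃ = 58.5 − (8·4 + 5.5·5) = 58.5 − 59.5 = -1.

-1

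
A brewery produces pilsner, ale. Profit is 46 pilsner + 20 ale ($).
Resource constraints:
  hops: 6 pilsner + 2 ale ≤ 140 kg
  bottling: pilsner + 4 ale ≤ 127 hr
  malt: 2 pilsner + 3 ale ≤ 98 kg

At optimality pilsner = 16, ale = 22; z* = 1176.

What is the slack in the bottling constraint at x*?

bottling used = 1·16 + 4·22 = 104; slack = 127 − 104 = 23.

23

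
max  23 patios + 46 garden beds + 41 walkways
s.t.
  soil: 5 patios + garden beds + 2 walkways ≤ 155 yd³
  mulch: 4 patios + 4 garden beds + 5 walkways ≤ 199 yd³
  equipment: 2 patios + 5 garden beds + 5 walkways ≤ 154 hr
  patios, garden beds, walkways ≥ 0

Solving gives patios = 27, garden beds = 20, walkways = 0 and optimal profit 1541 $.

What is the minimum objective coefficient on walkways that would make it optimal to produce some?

47

Check each constraint at x*: soil 155/155 (tight); mulch 188/199 (slack 11); equipment 154/154 (tight).
Since mulch is not tight, its dual is 0.
From A_Bᵀ y = c: 5·y_soil + 2·y_equipment = 23; 1·y_soil + 5·y_equipment = 46.
Solving: y_soil = 1, y_equipment = 9.
walkways enters the basis when its profit ≥ yᵀa₃ = 1·2 + 9·5 = 47.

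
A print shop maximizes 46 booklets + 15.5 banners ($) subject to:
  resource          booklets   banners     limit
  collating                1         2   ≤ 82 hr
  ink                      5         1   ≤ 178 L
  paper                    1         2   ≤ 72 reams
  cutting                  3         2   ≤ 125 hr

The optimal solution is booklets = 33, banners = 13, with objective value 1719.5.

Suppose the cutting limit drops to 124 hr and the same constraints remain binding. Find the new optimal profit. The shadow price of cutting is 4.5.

Δb = -1, so new z* = 1719.5 + (4.5)·(-1) = 1719.5 − 4.5 = 1715.

1715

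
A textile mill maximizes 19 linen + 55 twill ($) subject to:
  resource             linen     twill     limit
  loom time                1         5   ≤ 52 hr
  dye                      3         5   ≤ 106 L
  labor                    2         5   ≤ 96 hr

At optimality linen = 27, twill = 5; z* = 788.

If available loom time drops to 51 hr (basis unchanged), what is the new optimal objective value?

Check each constraint at x*: loom time 52/52 (tight); dye 106/106 (tight); labor 79/96 (slack 17).
By complementary slackness, y = 0 for the non-binding constraint.
The binding rows give the dual system: 1·y_loom time + 3·y_dye = 19 and 5·y_loom time + 5·y_dye = 55.
Solving: y_loom time = 7, y_dye = 4.
Δz = y_loom time·Δb = 7 × (-1) = -7, so new z* = 788 − 7 = 781.

781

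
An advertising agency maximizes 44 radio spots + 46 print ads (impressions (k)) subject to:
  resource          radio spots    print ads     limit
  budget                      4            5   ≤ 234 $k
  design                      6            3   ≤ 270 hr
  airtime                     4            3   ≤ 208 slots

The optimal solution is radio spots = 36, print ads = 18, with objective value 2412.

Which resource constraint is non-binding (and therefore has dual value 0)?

airtime

budget: 234/234 (binding)
design: 270/270 (binding)
airtime: 198/208 (slack 10)
By complementary slackness, a constraint with positive slack has shadow price 0 → airtime.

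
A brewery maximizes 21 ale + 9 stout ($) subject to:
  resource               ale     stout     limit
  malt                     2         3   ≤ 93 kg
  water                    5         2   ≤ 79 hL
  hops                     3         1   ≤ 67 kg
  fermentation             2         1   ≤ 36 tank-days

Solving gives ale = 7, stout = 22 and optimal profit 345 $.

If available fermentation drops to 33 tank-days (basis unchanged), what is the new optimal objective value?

Binding: water and fermentation. Non-binding: malt (13 unused), hops (24 unused).
Since malt, hops are not tight, their duals are 0.
The binding rows give the dual system: 5·y_water + 2·y_fermentation = 21 and 2·y_water + 1·y_fermentation = 9.
This yields shadow prices y_water = 3, y_fermentation = 3.
Δz = y_fermentation·Δb = 3 × (-3) = -9, so new z* = 345 − 9 = 336.

336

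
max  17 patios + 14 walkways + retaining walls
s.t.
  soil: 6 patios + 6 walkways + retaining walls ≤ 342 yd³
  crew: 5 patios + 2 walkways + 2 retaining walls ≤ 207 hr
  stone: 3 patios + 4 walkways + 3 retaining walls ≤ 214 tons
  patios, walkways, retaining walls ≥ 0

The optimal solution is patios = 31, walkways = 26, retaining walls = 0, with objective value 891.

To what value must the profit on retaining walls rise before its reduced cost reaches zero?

4

Binding: soil and crew. Non-binding: stone (17 unused).
By complementary slackness, y = 0 for the non-binding constraint.
Dual feasibility on the basic columns requires 6·y_soil + 5·y_crew = 17, 6·y_soil + 2·y_crew = 14.
Solving: y_soil = 2, y_crew = 1.
retaining walls enters the basis when its profit ≥ yᵀa₃ = 2·1 + 1·2 = 4.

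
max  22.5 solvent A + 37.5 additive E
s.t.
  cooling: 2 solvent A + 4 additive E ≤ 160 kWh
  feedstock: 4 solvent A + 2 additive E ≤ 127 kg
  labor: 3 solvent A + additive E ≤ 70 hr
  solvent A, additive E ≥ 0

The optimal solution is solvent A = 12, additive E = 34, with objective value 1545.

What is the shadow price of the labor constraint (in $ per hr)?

1.5

Check each constraint at x*: cooling 160/160 (tight); feedstock 116/127 (slack 11); labor 70/70 (tight).
By complementary slackness, y = 0 for the non-binding constraint.
Dual feasibility on the basic columns requires 2·y_cooling + 3·y_labor = 22.5, 4·y_cooling + 1·y_labor = 37.5.
→ y_cooling = 9 and y_labor = 1.5.
Shadow price of labor = 1.5.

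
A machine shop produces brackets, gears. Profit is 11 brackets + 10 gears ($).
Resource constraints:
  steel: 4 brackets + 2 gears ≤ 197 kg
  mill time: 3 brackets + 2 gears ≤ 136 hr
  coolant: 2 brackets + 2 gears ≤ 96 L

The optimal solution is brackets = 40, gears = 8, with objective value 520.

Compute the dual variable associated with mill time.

Binding: mill time and coolant. Non-binding: steel (21 unused).
Since steel is not tight, its dual is 0.
The binding rows give the dual system: 3·y_mill time + 2·y_coolant = 11 and 2·y_mill time + 2·y_coolant = 10.
This yields shadow prices y_mill time = 1, y_coolant = 4.
Shadow price of mill time = 1.

1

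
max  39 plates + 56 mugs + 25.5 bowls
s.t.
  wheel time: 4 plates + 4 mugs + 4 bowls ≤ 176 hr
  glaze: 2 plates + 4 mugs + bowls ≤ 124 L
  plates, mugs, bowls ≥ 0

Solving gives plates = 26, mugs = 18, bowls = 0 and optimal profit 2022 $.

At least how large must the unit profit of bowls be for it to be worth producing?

At the optimum: wheel time uses 176 of 176 (binding); glaze uses 124 of 124 (binding).
From A_Bᵀ y = c: 4·y_wheel time + 2·y_glaze = 39; 4·y_wheel time + 4·y_glaze = 56.
This yields shadow prices y_wheel time = 5.5, y_glaze = 8.5.
bowls enters the basis when its profit ≥ yᵀa₃ = 5.5·4 + 8.5·1 = 30.5.

30.5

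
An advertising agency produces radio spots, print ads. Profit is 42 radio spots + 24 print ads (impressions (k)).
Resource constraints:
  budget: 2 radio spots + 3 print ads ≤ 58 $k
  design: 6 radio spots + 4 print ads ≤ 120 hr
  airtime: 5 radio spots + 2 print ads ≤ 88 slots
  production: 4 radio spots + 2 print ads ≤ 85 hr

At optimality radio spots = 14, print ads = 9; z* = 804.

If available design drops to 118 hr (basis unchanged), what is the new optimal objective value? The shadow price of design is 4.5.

Δb = -2, so new z* = 804 + (4.5)·(-2) = 804 − 9 = 795.

795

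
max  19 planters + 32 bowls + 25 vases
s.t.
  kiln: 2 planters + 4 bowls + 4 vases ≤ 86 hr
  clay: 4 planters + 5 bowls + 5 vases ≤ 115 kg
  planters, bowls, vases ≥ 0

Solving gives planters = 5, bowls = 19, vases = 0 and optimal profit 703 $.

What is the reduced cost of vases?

Both kiln and clay are binding at x*.
From A_Bᵀ y = c: 2·y_kiln + 4·y_clay = 19; 4·y_kiln + 5·y_clay = 32.
Solving: y_kiln = 5.5, y_clay = 2.
Reduced cost of vases: c₃ − yᵀa₃ = 25 − (5.5·4 + 2·5) = 25 − 32 = -7.

-7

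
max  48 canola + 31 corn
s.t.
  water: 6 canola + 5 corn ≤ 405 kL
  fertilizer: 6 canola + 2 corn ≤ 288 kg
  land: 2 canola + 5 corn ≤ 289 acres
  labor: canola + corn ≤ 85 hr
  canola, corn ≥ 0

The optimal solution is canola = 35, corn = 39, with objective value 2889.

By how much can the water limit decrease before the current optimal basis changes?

Binding constraints: water, fertilizer. The basis is B = [[6,5],[6,2]] with det -18.
Per unit decrease in water, x* moves by d = (0.1111, -0.3333).
The basis stays optimal until corn reaches 0; allowable decrease = 117 kL.

117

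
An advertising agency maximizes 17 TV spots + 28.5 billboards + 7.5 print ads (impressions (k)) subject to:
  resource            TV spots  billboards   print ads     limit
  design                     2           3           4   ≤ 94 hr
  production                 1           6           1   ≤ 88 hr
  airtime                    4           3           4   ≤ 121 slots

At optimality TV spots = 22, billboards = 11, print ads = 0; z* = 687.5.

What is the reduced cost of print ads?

-9.5

At the optimum: design uses 77 of 94 (slack = 17); production uses 88 of 88 (binding); airtime uses 121 of 121 (binding).
By complementary slackness, y = 0 for the non-binding constraint.
Dual feasibility on the basic columns requires 1·y_production + 4·y_airtime = 17, 6·y_production + 3·y_airtime = 28.5.
Solving: y_production = 3, y_airtime = 3.5.
Reduced cost of print ads: c₃ − yᵀa₃ = 7.5 − (3·1 + 3.5·4) = 7.5 − 17 = -9.5.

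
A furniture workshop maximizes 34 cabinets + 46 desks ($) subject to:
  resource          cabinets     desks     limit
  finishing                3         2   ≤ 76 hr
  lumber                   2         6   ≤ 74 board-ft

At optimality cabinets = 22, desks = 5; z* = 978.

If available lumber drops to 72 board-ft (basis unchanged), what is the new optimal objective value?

At the optimum: finishing uses 76 of 76 (binding); lumber uses 74 of 74 (binding).
The binding rows give the dual system: 3·y_finishing + 2·y_lumber = 34 and 2·y_finishing + 6·y_lumber = 46.
This yields shadow prices y_finishing = 8, y_lumber = 5.
Δz = y_lumber·Δb = 5 × (-2) = -10, so new z* = 978 − 10 = 968.

968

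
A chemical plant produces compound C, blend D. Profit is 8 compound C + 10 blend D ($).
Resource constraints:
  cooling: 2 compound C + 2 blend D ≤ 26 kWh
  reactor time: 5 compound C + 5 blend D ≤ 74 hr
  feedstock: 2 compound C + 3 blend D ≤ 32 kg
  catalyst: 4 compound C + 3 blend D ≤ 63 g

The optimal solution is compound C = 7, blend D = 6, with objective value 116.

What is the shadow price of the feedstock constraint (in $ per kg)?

2

Check each constraint at x*: cooling 26/26 (tight); reactor time 65/74 (slack 9); feedstock 32/32 (tight); catalyst 46/63 (slack 17).
Slack constraints have shadow price 0 (complementary slackness).
From A_Bᵀ y = c: 2·y_cooling + 2·y_feedstock = 8; 2·y_cooling + 3·y_feedstock = 10.
This yields shadow prices y_cooling = 2, y_feedstock = 2.
Shadow price of feedstock = 2.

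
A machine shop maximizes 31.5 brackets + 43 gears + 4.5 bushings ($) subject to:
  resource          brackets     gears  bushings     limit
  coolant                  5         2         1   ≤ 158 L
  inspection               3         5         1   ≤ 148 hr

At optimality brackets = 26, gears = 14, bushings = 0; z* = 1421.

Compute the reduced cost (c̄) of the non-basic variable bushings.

At the optimum: coolant uses 158 of 158 (binding); inspection uses 148 of 148 (binding).
From A_Bᵀ y = c: 5·y_coolant + 3·y_inspection = 31.5; 2·y_coolant + 5·y_inspection = 43.
Solving: y_coolant = 1.5, y_inspection = 8.
Reduced cost of bushings: c₃ − yᵀa₃ = 4.5 − (1.5·1 + 8·1) = 4.5 − 9.5 = -5.

-5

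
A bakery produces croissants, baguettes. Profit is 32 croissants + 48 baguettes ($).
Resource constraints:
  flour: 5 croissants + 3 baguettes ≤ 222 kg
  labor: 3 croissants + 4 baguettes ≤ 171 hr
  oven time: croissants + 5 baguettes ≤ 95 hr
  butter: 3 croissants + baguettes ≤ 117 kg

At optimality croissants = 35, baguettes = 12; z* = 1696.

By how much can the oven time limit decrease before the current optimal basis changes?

Binding constraints: oven time, butter. The basis is B = [[1,5],[3,1]] with det -14.
Per unit decrease in oven time, x* moves by d = (0.0714, -0.2143).
The basis stays optimal until baguettes reaches 0; allowable decrease = 56 hr.

56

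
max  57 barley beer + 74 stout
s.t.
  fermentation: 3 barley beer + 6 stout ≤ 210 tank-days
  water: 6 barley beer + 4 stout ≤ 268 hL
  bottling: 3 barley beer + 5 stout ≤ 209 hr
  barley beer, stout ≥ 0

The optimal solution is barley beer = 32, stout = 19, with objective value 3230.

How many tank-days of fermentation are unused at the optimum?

fermentation used = 3·32 + 6·19 = 210; slack = 210 − 210 = 0.

0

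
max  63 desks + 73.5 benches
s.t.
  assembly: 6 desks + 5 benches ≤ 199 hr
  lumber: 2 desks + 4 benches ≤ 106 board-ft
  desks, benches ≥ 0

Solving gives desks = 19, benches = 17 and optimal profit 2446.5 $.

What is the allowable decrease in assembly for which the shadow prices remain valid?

Binding constraints: assembly, lumber. The basis is B = [[6,5],[2,4]] with det 14.
Per unit decrease in assembly, x* moves by d = (-0.2857, 0.1429).
The basis stays optimal until desks reaches 0; allowable decrease = 66.5 hr.

66.5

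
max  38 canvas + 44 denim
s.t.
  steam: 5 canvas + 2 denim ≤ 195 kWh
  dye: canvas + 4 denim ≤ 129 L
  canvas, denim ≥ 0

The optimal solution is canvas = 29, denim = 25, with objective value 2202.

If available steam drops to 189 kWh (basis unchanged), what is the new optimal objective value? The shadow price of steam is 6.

2166

Δb = -6, so new z* = 2202 + (6)·(-6) = 2202 − 36 = 2166.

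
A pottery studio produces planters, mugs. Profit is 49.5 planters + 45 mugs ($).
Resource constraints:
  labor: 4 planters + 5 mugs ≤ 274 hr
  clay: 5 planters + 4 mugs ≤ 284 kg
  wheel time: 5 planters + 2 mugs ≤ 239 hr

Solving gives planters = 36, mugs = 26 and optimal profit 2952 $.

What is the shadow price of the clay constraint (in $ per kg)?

Binding: labor and clay. Non-binding: wheel time (7 unused).
By complementary slackness, y = 0 for the non-binding constraint.
Dual feasibility on the basic columns requires 4·y_labor + 5·y_clay = 49.5, 5·y_labor + 4·y_clay = 45.
This yields shadow prices y_labor = 3, y_clay = 7.5.
Shadow price of clay = 7.5.

7.5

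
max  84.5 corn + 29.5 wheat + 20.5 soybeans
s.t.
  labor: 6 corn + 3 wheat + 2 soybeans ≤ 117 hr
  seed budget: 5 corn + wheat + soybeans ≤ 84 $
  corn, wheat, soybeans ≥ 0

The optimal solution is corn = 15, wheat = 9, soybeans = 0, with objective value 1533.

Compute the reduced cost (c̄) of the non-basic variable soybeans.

Check each constraint at x*: labor 117/117 (tight); seed budget 84/84 (tight).
The binding rows give the dual system: 6·y_labor + 5·y_seed budget = 84.5 and 3·y_labor + 1·y_seed budget = 29.5.
Solving: y_labor = 7, y_seed budget = 8.5.
Reduced cost of soybeans: c₃ − yᵀa₃ = 20.5 − (7·2 + 8.5·1) = 20.5 − 22.5 = -2.

-2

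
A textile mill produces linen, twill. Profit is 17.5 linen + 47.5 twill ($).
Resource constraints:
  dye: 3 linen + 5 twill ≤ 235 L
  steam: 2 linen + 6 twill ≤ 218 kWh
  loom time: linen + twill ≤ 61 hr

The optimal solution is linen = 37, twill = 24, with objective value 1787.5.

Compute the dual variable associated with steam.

Binding: steam and loom time. Non-binding: dye (4 unused).
Slack constraints have shadow price 0 (complementary slackness).
Dual feasibility on the basic columns requires 2·y_steam + 1·y_loom time = 17.5, 6·y_steam + 1·y_loom time = 47.5.
→ y_steam = 7.5 and y_loom time = 2.5.
Shadow price of steam = 7.5.

7.5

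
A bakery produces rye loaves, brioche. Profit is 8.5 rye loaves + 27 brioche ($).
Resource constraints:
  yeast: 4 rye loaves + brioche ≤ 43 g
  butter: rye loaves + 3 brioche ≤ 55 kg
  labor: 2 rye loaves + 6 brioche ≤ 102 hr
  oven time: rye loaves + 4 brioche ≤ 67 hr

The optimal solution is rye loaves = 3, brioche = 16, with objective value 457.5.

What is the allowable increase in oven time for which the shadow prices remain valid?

Binding constraints: labor, oven time. The basis is B = [[2,6],[1,4]] with det 2.
Per unit increase in oven time, x* moves by d = (-3, 1).
The basis stays optimal until rye loaves reaches 0; allowable increase = 1 hr.

1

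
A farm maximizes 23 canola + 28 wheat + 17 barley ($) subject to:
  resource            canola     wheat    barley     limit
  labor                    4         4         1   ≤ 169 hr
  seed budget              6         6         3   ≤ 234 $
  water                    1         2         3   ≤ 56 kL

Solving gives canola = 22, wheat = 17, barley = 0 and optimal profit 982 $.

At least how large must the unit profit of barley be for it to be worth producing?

Check each constraint at x*: labor 156/169 (slack 13); seed budget 234/234 (tight); water 56/56 (tight).
By complementary slackness, y = 0 for the non-binding constraint.
Dual feasibility on the basic columns requires 6·y_seed budget + 1·y_water = 23, 6·y_seed budget + 2·y_water = 28.
→ y_seed budget = 3 and y_water = 5.
barley enters the basis when its profit ≥ yᵀa₃ = 3·3 + 5·3 = 24.

24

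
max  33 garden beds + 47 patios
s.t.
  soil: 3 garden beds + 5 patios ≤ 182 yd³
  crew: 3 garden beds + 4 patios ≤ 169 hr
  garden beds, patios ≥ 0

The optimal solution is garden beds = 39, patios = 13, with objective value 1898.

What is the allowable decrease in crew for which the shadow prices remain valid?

23.4

Binding constraints: soil, crew. The basis is B = [[3,5],[3,4]] with det -3.
Per unit decrease in crew, x* moves by d = (-1.6667, 1).
The basis stays optimal until garden beds reaches 0; allowable decrease = 23.4 hr.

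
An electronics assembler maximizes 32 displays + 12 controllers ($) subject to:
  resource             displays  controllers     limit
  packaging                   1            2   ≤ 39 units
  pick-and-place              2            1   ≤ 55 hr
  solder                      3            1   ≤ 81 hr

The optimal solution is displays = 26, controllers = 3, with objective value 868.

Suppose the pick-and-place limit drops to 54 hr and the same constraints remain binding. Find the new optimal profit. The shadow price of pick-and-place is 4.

Δb = -1, so new z* = 868 + (4)·(-1) = 868 − 4 = 864.

864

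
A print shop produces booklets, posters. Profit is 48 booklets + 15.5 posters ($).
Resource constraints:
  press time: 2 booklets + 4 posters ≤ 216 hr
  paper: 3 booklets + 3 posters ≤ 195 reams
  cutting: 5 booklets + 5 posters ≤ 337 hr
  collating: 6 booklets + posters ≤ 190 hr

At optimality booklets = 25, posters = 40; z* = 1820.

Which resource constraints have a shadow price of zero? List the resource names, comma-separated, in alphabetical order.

press time: 210/216 (slack 6)
paper: 195/195 (binding)
cutting: 325/337 (slack 12)
collating: 190/190 (binding)
By complementary slackness, a constraint with positive slack has shadow price 0 → cutting, press time.

cutting, press time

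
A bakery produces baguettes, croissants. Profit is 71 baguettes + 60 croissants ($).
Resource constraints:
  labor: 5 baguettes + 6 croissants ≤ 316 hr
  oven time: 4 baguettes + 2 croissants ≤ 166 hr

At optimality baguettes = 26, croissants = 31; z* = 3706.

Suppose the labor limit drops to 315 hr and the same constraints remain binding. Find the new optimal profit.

Both labor and oven time are binding at x*.
From A_Bᵀ y = c: 5·y_labor + 4·y_oven time = 71; 6·y_labor + 2·y_oven time = 60.
This yields shadow prices y_labor = 7, y_oven time = 9.
Δz = y_labor·Δb = 7 × (-1) = -7, so new z* = 3706 − 7 = 3699.

3699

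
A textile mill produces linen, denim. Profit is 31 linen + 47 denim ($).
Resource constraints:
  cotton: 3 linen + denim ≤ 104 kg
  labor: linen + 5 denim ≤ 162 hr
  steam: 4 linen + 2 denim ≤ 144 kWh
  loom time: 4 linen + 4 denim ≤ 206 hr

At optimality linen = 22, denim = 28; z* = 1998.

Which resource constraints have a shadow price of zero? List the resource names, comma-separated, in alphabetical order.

cotton, loom time

cotton: 94/104 (slack 10)
labor: 162/162 (binding)
steam: 144/144 (binding)
loom time: 200/206 (slack 6)
By complementary slackness, a constraint with positive slack has shadow price 0 → cotton, loom time.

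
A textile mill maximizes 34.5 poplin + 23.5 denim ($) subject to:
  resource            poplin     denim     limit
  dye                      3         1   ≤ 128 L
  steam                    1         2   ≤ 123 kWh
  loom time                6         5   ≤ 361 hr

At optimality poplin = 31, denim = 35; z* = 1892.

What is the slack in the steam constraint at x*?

steam used = 1·31 + 2·35 = 101; slack = 123 − 101 = 22.

22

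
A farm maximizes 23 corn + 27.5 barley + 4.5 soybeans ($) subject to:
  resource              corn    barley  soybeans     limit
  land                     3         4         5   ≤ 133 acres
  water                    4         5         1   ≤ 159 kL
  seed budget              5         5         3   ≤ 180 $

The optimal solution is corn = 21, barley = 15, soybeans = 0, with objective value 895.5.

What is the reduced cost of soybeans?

-3

Binding: water and seed budget. Non-binding: land (10 unused).
By complementary slackness, y = 0 for the non-binding constraint.
Dual feasibility on the basic columns requires 4·y_water + 5·y_seed budget = 23, 5·y_water + 5·y_seed budget = 27.5.
→ y_water = 4.5 and y_seed budget = 1.
Reduced cost of soybeans: c₃ − yᵀa₃ = 4.5 − (4.5·1 + 1·3) = 4.5 − 7.5 = -3.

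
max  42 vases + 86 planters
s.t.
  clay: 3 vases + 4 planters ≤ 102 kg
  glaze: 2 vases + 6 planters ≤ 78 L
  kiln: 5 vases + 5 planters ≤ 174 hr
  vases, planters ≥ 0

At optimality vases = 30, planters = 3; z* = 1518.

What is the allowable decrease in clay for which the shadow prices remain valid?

Binding constraints: clay, glaze. The basis is B = [[3,4],[2,6]] with det 10.
Per unit decrease in clay, x* moves by d = (-0.6, 0.2).
The basis stays optimal until vases reaches 0; allowable decrease = 50 kg.

50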